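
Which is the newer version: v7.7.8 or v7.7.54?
v7.7.54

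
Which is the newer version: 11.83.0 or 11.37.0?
11.83.0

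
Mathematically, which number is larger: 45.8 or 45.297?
45.8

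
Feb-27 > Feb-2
True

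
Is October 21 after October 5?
Yes. Day 21 comes after day 5 in October — this is a date comparison, not a decimal one (the decimal 10.21 would be smaller than 10.5).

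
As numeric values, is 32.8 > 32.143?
True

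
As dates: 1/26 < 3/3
True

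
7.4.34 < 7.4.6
False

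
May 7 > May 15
False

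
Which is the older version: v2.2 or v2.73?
v2.2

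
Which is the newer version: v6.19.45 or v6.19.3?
v6.19.45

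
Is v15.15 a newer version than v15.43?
No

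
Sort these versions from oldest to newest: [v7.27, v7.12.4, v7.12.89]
[v7.12.4, v7.12.89, v7.27]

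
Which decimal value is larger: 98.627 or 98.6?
98.627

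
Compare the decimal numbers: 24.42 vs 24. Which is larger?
24.42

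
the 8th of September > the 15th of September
False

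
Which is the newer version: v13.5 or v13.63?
v13.63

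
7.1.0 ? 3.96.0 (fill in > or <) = >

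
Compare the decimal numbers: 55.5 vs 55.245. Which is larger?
55.5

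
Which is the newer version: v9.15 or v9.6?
v9.15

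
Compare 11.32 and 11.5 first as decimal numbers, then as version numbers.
As decimals: 11.32 < 11.5. As versions: v11.32 > v11.5 (minor version 32 > 5).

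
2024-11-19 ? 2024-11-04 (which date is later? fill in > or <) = >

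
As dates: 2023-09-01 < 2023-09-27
True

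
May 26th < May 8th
False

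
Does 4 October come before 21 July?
No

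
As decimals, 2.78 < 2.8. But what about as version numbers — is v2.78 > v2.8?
True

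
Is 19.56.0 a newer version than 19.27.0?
Yes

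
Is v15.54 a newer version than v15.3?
Yes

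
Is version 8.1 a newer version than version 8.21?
No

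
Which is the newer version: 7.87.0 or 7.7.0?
7.87.0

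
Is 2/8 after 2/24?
No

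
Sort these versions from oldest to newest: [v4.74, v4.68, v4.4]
[v4.4, v4.68, v4.74]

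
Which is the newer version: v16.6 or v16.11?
v16.11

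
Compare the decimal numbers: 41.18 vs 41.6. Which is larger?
41.6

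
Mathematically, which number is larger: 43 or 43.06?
43.06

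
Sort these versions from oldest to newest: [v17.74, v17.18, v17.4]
[v17.4, v17.18, v17.74]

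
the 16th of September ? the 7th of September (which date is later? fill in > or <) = >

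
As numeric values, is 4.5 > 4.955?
False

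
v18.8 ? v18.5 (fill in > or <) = >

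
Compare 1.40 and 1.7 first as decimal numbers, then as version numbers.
As decimals: 1.40 < 1.7. As versions: v1.40 > v1.7 (minor version 40 > 7).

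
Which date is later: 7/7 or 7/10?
7/10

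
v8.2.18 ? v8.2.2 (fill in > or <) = >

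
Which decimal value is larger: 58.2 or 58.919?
58.919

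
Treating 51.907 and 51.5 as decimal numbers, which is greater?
51.907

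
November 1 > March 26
True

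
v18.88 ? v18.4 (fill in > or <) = >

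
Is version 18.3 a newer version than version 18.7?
No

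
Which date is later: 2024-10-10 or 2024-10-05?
2024-10-10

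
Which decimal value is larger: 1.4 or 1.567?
1.567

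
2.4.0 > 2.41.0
False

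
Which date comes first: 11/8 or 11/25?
11/8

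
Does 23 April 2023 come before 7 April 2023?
No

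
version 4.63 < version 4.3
False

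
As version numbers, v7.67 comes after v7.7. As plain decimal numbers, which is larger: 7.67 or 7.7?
7.7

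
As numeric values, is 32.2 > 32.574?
False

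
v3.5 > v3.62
False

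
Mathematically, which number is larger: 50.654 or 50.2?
50.654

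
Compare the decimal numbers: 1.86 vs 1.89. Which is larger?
1.89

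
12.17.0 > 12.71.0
False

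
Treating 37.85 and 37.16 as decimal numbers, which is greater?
37.85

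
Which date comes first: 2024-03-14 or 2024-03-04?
2024-03-04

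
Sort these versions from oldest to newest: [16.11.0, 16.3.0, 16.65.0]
[16.3.0, 16.11.0, 16.65.0]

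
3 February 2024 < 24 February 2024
True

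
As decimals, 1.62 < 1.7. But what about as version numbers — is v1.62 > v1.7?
True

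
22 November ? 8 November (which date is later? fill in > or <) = >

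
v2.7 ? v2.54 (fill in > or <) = <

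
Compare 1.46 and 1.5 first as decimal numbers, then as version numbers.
As decimals: 1.46 < 1.5. As versions: v1.46 > v1.5 (minor version 46 > 5).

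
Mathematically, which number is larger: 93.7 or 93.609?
93.7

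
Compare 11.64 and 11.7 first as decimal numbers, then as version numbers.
As decimals: 11.64 < 11.7. As versions: v11.64 > v11.7 (minor version 64 > 7).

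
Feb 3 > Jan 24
True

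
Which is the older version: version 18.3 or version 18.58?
version 18.3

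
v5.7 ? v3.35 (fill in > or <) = >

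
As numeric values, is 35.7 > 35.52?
True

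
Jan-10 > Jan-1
True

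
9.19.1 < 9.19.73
True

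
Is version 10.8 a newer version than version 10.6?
Yes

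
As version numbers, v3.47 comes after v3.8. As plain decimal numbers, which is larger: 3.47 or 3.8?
3.8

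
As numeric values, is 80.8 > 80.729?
True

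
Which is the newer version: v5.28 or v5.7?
v5.28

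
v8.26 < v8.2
False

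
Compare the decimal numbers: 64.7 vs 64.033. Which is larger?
64.7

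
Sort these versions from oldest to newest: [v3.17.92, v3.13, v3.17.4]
[v3.13, v3.17.4, v3.17.92]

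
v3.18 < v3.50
True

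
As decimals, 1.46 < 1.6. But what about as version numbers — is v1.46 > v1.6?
True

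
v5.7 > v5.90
False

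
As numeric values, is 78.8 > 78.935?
False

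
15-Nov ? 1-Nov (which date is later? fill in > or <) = >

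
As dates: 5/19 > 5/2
True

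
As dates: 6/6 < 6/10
True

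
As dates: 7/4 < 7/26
True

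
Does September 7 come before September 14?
Yes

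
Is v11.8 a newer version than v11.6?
Yes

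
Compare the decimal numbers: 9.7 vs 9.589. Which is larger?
9.7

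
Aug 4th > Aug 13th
False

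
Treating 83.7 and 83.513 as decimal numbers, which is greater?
83.7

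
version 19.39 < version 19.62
True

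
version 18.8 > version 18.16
False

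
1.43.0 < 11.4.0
True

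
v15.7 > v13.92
True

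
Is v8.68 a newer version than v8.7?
Yes. Version numbers are compared segment by segment as integers, not as decimals: minor version 68 > 7, so v8.68 > v8.7 (even though the decimal 8.68 < 8.7).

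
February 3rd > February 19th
False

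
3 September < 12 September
True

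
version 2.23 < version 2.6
False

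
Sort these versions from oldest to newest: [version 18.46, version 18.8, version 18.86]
[version 18.8, version 18.46, version 18.86]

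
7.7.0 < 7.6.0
False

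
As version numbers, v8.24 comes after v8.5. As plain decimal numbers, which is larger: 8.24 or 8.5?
8.5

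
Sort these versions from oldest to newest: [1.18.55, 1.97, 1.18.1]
[1.18.1, 1.18.55, 1.97]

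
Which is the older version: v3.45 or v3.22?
v3.22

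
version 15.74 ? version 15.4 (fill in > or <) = >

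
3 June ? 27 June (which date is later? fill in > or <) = <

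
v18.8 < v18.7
False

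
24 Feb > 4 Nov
False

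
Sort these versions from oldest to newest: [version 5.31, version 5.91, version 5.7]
[version 5.7, version 5.31, version 5.91]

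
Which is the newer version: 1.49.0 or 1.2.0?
1.49.0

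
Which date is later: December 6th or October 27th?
December 6th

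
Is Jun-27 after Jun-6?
Yes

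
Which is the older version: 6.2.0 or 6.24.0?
6.2.0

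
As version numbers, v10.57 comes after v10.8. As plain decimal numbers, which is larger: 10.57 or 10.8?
10.8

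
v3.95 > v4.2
False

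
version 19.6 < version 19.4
False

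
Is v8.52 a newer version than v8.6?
Yes. Version numbers are compared segment by segment as integers, not as decimals: minor version 52 > 6, so v8.52 > v8.6 (even though the decimal 8.52 < 8.6).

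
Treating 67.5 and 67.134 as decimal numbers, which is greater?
67.5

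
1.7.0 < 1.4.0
False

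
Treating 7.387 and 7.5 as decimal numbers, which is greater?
7.5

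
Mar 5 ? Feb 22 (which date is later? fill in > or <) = >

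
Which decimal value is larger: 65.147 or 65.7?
65.7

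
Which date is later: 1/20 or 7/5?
7/5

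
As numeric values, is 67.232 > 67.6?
False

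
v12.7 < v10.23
False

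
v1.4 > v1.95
False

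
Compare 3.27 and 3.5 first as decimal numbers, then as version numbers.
As decimals: 3.27 < 3.5. As versions: v3.27 > v3.5 (minor version 27 > 5).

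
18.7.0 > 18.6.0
True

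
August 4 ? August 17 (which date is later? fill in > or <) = <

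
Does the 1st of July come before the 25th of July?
Yes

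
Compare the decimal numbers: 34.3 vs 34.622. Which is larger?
34.622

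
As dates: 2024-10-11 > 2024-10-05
True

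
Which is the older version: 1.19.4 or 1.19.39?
1.19.4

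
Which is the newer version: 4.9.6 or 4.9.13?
4.9.13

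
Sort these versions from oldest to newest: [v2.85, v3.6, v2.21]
[v2.21, v2.85, v3.6]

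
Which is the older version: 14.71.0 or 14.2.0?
14.2.0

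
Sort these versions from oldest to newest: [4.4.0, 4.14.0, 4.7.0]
[4.4.0, 4.7.0, 4.14.0]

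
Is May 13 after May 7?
Yes. Day 13 comes after day 7 in May — this is a date comparison, not a decimal one (the decimal 5.13 would be smaller than 5.7).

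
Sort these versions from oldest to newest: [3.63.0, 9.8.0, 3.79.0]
[3.63.0, 3.79.0, 9.8.0]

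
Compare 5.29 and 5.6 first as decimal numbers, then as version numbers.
As decimals: 5.29 < 5.6. As versions: v5.29 > v5.6 (minor version 29 > 6).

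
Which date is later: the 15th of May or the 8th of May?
the 15th of May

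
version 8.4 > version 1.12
True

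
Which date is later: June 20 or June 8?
June 20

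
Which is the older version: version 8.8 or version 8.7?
version 8.7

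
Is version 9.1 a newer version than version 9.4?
No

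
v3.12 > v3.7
True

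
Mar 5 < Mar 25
True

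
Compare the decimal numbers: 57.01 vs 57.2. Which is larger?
57.2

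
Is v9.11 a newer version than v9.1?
Yes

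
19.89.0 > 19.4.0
True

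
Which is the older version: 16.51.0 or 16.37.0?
16.37.0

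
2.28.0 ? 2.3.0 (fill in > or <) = >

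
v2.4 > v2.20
False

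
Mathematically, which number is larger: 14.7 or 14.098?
14.7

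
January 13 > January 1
True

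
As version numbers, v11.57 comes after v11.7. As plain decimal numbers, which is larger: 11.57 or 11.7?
11.7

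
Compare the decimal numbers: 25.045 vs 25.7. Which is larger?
25.7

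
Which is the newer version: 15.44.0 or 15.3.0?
15.44.0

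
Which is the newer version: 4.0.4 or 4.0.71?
4.0.71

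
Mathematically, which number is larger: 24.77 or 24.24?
24.77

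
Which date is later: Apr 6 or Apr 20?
Apr 20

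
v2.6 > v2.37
False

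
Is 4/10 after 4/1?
Yes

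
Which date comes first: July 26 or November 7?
July 26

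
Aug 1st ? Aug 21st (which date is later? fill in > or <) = <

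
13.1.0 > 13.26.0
False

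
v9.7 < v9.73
True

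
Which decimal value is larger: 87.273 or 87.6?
87.6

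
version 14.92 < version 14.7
False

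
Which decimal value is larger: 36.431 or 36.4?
36.431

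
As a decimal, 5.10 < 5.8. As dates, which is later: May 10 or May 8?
May 10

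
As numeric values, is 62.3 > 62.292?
True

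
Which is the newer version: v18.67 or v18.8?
v18.67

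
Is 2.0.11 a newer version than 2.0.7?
Yes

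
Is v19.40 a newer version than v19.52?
No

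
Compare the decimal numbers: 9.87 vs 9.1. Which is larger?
9.87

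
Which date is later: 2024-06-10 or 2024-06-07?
2024-06-10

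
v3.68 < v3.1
False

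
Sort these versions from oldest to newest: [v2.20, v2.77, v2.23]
[v2.20, v2.23, v2.77]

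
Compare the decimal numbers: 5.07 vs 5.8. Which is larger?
5.8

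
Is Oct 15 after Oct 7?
Yes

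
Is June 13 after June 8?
Yes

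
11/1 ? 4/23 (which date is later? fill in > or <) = >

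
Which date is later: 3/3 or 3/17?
3/17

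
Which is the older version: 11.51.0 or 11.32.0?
11.32.0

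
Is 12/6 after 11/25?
Yes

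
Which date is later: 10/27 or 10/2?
10/27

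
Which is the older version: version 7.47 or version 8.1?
version 7.47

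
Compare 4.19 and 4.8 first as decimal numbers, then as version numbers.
As decimals: 4.19 < 4.8. As versions: v4.19 > v4.8 (minor version 19 > 8).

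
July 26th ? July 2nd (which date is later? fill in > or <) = >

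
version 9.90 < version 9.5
False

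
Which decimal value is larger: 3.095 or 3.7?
3.7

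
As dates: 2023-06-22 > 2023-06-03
True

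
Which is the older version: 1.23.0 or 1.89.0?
1.23.0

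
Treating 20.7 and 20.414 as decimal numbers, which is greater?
20.7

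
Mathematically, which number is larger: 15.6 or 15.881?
15.881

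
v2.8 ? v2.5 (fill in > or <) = >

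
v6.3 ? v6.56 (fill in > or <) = <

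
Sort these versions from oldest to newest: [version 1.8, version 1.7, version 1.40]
[version 1.7, version 1.8, version 1.40]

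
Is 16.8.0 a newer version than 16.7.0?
Yes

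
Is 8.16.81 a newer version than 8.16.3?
Yes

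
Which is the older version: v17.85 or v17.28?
v17.28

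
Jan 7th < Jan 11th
True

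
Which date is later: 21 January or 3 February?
3 February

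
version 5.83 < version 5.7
False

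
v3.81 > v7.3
False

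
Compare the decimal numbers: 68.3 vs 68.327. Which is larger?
68.327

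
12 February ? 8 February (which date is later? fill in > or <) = >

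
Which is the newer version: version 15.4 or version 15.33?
version 15.33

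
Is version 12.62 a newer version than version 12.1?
Yes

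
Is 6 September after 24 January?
Yes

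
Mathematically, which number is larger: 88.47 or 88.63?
88.63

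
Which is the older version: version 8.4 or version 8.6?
version 8.4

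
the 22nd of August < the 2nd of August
False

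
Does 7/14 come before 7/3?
No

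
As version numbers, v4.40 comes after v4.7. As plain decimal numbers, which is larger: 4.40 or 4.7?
4.7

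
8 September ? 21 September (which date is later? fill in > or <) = <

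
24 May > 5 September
False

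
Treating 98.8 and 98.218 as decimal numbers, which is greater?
98.8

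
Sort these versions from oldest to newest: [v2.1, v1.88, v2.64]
[v1.88, v2.1, v2.64]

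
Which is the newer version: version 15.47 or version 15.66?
version 15.66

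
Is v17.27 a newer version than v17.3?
Yes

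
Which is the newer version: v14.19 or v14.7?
v14.19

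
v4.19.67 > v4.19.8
True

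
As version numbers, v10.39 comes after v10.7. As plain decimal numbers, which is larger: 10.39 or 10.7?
10.7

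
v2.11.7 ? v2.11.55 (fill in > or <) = <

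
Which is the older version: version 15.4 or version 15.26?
version 15.4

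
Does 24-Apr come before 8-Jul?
Yes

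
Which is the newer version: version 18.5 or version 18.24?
version 18.24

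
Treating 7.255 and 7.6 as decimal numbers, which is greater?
7.6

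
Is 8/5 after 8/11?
No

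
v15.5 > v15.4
True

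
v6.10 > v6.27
False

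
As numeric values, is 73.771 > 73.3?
True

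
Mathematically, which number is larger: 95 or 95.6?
95.6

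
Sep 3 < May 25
False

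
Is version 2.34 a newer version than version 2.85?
No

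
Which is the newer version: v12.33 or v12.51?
v12.51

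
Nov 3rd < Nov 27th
True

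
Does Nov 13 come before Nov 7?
No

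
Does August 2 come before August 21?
Yes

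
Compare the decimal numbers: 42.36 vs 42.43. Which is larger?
42.43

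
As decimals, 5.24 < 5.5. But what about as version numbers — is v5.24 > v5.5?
True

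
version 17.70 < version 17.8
False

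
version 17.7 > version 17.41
False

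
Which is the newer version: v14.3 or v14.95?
v14.95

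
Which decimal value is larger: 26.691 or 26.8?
26.8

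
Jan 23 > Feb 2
False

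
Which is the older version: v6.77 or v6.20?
v6.20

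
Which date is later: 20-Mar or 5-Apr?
5-Apr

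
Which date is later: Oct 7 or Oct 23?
Oct 23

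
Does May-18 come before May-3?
No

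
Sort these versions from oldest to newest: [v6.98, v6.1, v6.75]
[v6.1, v6.75, v6.98]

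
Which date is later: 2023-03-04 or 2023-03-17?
2023-03-17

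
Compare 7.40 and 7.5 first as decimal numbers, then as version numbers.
As decimals: 7.40 < 7.5. As versions: v7.40 > v7.5 (minor version 40 > 5).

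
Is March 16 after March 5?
Yes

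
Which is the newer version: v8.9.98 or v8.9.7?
v8.9.98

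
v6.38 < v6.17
False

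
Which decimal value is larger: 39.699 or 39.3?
39.699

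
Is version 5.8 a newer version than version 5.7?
Yes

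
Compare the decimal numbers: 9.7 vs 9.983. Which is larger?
9.983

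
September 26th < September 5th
False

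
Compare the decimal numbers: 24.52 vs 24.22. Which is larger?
24.52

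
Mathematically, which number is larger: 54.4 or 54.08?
54.4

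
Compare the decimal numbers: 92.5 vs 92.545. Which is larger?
92.545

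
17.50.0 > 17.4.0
True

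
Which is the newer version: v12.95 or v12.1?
v12.95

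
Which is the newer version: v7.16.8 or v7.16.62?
v7.16.62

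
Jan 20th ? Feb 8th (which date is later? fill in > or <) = <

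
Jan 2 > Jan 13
False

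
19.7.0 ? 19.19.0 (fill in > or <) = <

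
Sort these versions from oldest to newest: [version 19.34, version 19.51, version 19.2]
[version 19.2, version 19.34, version 19.51]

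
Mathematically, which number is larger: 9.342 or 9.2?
9.342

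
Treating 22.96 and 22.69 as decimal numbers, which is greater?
22.96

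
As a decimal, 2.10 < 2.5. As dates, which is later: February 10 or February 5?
February 10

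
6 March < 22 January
False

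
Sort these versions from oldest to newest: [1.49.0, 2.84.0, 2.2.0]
[1.49.0, 2.2.0, 2.84.0]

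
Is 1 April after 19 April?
No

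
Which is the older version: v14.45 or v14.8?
v14.8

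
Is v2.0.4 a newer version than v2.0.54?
No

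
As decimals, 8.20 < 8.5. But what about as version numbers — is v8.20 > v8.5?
True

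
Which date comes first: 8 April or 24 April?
8 April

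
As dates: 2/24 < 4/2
True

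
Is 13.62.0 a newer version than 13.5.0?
Yes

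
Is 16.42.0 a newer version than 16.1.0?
Yes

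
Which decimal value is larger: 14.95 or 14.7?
14.95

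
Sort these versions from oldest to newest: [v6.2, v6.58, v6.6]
[v6.2, v6.6, v6.58]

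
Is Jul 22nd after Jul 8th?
Yes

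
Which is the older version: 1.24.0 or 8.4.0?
1.24.0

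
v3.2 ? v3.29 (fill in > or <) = <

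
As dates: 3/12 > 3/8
True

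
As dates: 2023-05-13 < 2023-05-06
False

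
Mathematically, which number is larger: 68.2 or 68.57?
68.57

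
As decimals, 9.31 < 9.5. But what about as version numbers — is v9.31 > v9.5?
True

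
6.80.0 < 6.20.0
False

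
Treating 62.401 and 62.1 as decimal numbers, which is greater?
62.401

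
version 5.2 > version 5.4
False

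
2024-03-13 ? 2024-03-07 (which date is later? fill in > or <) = >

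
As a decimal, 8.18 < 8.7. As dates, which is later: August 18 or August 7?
August 18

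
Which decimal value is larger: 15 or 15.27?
15.27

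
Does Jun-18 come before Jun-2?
No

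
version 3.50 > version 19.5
False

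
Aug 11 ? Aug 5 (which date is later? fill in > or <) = >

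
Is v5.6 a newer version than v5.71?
No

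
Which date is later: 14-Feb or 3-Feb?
14-Feb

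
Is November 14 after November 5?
Yes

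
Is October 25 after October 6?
Yes. Day 25 comes after day 6 in October — this is a date comparison, not a decimal one (the decimal 10.25 would be smaller than 10.6).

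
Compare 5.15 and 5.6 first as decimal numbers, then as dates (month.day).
As decimals: 5.15 < 5.6. As dates: 5/15 is later than 5/6 (day 15 > day 6).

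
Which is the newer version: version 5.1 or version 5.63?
version 5.63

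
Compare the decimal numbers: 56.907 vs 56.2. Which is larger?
56.907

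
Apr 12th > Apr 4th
True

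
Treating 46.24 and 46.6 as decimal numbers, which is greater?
46.6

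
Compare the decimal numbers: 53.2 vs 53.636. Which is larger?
53.636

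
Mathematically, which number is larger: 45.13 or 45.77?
45.77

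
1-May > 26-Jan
True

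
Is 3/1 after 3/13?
No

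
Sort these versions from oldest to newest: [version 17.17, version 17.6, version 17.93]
[version 17.6, version 17.17, version 17.93]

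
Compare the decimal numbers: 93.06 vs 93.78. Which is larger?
93.78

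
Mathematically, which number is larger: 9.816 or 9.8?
9.816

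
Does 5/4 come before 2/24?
No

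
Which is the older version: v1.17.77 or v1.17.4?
v1.17.4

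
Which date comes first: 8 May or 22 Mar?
22 Mar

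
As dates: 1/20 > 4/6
False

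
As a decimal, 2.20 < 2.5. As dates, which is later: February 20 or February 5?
February 20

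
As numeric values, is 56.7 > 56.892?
False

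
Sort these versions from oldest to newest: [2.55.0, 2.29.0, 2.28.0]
[2.28.0, 2.29.0, 2.55.0]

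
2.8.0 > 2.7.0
True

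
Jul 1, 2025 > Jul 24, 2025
False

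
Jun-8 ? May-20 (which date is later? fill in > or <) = >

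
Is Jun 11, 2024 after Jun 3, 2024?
Yes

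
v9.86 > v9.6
True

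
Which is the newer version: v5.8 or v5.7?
v5.8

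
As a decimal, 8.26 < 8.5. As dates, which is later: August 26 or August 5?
August 26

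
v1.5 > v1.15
False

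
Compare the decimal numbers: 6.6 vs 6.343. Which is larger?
6.6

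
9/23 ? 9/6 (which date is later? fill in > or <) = >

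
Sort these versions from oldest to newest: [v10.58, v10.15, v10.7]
[v10.7, v10.15, v10.58]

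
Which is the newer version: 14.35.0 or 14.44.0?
14.44.0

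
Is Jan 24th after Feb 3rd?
No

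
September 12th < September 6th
False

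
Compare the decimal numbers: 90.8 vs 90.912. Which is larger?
90.912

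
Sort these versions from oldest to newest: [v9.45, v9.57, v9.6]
[v9.6, v9.45, v9.57]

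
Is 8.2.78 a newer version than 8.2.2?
Yes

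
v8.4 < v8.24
True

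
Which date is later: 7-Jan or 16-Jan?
16-Jan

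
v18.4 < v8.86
False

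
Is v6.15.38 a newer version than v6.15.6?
Yes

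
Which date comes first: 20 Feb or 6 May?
20 Feb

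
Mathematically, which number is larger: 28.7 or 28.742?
28.742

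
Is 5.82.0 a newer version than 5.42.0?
Yes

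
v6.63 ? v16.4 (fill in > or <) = <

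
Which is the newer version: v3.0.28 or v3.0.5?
v3.0.28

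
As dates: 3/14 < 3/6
False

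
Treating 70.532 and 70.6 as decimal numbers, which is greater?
70.6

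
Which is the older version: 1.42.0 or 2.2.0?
1.42.0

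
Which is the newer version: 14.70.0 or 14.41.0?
14.70.0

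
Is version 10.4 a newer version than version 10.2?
Yes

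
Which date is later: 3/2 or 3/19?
3/19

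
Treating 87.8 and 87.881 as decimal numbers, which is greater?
87.881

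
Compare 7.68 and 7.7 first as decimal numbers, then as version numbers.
As decimals: 7.68 < 7.7. As versions: v7.68 > v7.7 (minor version 68 > 7).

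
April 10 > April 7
True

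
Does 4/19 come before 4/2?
No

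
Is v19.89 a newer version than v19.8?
Yes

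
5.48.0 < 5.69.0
True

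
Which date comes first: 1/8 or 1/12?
1/8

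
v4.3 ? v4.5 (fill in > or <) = <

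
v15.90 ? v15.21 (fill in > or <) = >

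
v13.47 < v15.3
True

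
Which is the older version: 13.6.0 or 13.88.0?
13.6.0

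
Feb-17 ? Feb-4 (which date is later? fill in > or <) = >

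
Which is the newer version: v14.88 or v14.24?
v14.88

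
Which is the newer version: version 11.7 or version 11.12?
version 11.12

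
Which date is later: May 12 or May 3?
May 12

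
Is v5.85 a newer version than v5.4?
Yes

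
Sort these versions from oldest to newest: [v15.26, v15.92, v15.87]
[v15.26, v15.87, v15.92]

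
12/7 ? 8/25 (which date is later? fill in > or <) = >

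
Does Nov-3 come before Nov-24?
Yes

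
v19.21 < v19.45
True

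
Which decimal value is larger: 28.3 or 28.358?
28.358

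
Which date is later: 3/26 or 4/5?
4/5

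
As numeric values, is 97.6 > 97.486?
True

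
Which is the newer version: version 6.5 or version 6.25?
version 6.25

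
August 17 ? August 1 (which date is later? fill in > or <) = >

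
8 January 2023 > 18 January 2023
False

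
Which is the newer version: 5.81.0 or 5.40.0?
5.81.0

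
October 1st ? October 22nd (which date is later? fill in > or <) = <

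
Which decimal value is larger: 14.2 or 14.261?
14.261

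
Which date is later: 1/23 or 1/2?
1/23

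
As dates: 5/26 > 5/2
True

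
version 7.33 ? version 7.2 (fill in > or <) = >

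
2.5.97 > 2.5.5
True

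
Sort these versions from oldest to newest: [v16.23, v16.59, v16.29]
[v16.23, v16.29, v16.59]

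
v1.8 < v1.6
False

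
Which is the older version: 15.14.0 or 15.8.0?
15.8.0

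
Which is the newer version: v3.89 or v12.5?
v12.5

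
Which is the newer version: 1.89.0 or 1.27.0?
1.89.0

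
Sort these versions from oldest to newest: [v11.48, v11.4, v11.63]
[v11.4, v11.48, v11.63]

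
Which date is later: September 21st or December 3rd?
December 3rd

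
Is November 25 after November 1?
Yes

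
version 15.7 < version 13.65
False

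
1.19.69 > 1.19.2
True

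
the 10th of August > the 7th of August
True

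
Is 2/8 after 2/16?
No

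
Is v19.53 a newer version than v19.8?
Yes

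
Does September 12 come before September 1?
No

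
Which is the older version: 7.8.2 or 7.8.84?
7.8.2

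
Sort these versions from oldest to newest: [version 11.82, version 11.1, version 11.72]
[version 11.1, version 11.72, version 11.82]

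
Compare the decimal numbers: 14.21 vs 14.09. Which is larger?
14.21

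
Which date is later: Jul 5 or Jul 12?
Jul 12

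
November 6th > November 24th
False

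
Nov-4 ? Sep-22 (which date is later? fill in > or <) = >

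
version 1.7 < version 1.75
True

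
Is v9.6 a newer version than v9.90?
No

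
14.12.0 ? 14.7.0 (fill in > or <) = >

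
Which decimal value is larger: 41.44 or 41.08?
41.44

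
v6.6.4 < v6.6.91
True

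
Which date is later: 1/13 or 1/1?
1/13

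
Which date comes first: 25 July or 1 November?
25 July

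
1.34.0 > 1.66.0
False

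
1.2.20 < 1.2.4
False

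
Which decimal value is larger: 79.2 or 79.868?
79.868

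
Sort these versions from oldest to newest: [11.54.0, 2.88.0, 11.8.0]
[2.88.0, 11.8.0, 11.54.0]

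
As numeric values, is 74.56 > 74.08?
True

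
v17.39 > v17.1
True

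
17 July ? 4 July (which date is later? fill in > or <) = >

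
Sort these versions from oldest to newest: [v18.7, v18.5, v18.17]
[v18.5, v18.7, v18.17]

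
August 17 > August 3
True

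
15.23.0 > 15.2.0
True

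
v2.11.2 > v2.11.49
False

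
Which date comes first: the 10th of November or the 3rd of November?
the 3rd of November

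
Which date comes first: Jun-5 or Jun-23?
Jun-5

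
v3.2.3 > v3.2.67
False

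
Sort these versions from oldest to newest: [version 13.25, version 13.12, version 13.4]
[version 13.4, version 13.12, version 13.25]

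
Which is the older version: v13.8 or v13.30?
v13.8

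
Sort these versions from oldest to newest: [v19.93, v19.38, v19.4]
[v19.4, v19.38, v19.93]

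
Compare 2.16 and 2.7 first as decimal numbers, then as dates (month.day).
As decimals: 2.16 < 2.7. As dates: 2/16 is later than 2/7 (day 16 > day 7).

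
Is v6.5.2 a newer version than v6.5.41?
No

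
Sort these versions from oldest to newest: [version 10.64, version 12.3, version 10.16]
[version 10.16, version 10.64, version 12.3]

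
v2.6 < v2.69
True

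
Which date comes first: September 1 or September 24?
September 1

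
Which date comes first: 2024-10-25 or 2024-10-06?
2024-10-06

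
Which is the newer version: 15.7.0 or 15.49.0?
15.49.0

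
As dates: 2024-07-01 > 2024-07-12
False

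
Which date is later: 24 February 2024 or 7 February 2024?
24 February 2024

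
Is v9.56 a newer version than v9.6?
Yes. Version numbers are compared segment by segment as integers, not as decimals: minor version 56 > 6, so v9.56 > v9.6 (even though the decimal 9.56 < 9.6).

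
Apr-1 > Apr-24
False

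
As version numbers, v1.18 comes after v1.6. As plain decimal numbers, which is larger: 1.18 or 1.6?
1.6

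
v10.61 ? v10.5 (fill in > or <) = >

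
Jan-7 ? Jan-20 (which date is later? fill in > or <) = <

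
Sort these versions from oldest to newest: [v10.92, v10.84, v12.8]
[v10.84, v10.92, v12.8]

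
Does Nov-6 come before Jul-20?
No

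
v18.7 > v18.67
False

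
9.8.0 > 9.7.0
True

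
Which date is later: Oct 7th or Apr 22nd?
Oct 7th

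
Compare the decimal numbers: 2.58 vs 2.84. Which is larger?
2.84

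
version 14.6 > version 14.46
False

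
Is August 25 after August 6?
Yes. Day 25 comes after day 6 in August — this is a date comparison, not a decimal one (the decimal 8.25 would be smaller than 8.6).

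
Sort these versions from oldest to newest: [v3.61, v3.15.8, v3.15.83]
[v3.15.8, v3.15.83, v3.61]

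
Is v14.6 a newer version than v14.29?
No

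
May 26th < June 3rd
True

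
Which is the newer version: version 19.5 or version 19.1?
version 19.5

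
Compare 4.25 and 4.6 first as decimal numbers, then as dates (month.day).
As decimals: 4.25 < 4.6. As dates: 4/25 is later than 4/6 (day 25 > day 6).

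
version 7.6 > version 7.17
False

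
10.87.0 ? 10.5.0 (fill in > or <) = >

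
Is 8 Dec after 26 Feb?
Yes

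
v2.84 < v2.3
False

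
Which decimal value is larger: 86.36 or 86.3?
86.36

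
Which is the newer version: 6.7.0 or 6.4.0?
6.7.0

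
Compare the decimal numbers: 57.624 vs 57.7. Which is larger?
57.7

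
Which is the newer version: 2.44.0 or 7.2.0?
7.2.0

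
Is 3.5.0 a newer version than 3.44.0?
No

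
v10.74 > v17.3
False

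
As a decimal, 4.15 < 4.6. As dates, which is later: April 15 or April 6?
April 15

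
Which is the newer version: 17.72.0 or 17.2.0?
17.72.0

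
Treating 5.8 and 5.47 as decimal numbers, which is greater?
5.8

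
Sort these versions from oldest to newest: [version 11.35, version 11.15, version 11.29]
[version 11.15, version 11.29, version 11.35]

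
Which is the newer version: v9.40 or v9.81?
v9.81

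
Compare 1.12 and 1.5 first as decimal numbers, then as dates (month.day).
As decimals: 1.12 < 1.5. As dates: 1/12 is later than 1/5 (day 12 > day 5).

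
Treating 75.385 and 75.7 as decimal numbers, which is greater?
75.7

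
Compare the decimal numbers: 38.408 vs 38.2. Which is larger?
38.408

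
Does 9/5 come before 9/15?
Yes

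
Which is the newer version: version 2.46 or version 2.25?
version 2.46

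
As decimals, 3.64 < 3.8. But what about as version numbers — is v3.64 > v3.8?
True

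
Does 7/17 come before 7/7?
No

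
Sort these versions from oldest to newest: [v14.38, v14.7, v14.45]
[v14.7, v14.38, v14.45]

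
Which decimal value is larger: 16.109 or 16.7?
16.7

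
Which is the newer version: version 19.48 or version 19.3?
version 19.48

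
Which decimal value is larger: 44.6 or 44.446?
44.6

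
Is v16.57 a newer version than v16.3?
Yes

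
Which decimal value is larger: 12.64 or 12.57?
12.64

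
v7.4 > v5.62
True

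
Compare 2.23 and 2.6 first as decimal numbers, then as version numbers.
As decimals: 2.23 < 2.6. As versions: v2.23 > v2.6 (minor version 23 > 6).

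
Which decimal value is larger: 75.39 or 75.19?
75.39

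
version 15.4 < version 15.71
True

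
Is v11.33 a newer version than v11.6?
Yes. Version numbers are compared segment by segment as integers, not as decimals: minor version 33 > 6, so v11.33 > v11.6 (even though the decimal 11.33 < 11.6).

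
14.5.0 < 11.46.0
False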